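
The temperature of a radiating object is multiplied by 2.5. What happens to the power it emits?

P ∝ T⁴, so the power scales as (2.5)⁴ = 39.1.

factor ≈ 39.1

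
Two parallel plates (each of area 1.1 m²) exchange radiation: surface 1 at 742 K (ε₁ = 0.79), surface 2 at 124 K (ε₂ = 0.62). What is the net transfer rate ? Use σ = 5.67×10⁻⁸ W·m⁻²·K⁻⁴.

For two large parallel gray plates, q = σ(T₁⁴ − T₂⁴) / (1/ε₁ + 1/ε₂ − 1).
1/ε₁ + 1/ε₂ − 1 = 1/0.79 + 1/0.62 − 1 = 1.879.
T₁⁴ − T₂⁴ = 3.03×10^11 − 2.36×10^8 = 3.03×10^11 K⁴.
q = 5.67×10⁻⁸ × 3.03×10^11 / 1.879 = 9140 W/m².
Q = q·A = 9140 × 1.1 = 10100 W.

Q ≈ 10100 W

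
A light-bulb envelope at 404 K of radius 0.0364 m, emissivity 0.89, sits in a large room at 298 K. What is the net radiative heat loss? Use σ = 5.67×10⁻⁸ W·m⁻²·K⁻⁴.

Q ≈ 15.8 W

A = 4πr² = 4π × (0.0364)² = 0.0166 m².
Q = εσA(T⁴ − T_s⁴). T⁴ − T_s⁴ = (404)⁴ − (298)⁴ = 2.66×10^10 − 7.89×10^9 = 1.88×10^10 K⁴.
Q = 0.89 × 5.67×10⁻⁸ × 0.0166 × 1.88×10^10 = 15.8 W.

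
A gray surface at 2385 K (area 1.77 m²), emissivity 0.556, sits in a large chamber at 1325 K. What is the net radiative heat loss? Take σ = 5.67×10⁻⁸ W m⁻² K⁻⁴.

Q = εσA(T⁴ − T_s⁴). T⁴ − T_s⁴ = (2385)⁴ − (1325)⁴ = 3.24×10^13 − 3.08×10^12 = 2.93×10^13 K⁴.
Q = 0.556 × 5.67×10⁻⁸ × 1.77 × 2.93×10^13 = 1.63×10^6 W.

Q ≈ 1.63×10^6 W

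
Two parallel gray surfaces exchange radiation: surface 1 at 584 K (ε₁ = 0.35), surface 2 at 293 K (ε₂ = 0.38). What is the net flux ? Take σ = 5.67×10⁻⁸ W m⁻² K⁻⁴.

q ≈ 1380 W/m²

For two large parallel gray plates, q = σ(T₁⁴ − T₂⁴) / (1/ε₁ + 1/ε₂ − 1).
1/ε₁ + 1/ε₂ − 1 = 1/0.35 + 1/0.38 − 1 = 4.489.
T₁⁴ − T₂⁴ = 1.16×10^11 − 7.37×10^9 = 1.09×10^11 K⁴.
q = 5.67×10⁻⁸ × 1.09×10^11 / 4.489 = 1380 W/m².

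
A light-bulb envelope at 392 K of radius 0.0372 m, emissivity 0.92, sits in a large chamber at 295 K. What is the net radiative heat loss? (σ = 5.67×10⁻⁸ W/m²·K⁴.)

A = 4πr² = 4π × (0.0372)² = 0.0174 m².
Q = εσA(T⁴ − T_s⁴). T⁴ − T_s⁴ = (392)⁴ − (295)⁴ = 2.36×10^10 − 7.57×10^9 = 1.60×10^10 K⁴.
Q = 0.92 × 5.67×10⁻⁸ × 0.0174 × 1.60×10^10 = 14.5 W.

Q ≈ 14.5 W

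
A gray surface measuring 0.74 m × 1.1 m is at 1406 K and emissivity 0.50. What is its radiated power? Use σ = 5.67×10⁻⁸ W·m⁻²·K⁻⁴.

P ≈ 90200 W

A = 0.74 × 1.1 = 0.814 m².
Stefan–Boltzmann: P = εσAT⁴ = 0.50 × 5.67×10⁻⁸ × 0.814 × (1406)⁴ = 0.50 × 5.67×10⁻⁸ × 0.814 × 3.91×10^12.
P = 90200 W.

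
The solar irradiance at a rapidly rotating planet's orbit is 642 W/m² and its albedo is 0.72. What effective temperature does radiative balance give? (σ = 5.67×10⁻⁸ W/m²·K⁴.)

Power absorbed = (1−a)S·πR²; power emitted = 4πR²σT⁴. Equating and cancelling πR²:
T = ((1−a)S / 4σ)^(1/4) = (180 / (4 × 5.67×10⁻⁸))^(1/4) = (7.93×10^8)^(1/4).
T = 168 K.

T ≈ 168 K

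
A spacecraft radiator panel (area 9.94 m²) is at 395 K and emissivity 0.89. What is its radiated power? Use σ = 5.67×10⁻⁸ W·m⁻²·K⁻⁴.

P ≈ 12200 W

P = εσAT⁴ = 0.89 × 5.67×10⁻⁸ × 9.94 × (395)⁴ = 0.89 × 5.67×10⁻⁸ × 9.94 × 2.43×10^10.
P = 12200 W.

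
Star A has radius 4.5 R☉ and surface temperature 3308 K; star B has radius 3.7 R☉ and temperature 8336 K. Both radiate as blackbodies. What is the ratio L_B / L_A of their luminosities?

L_B/L_A ≈ 27.3

L = 4πR²σT⁴ ∝ R²T⁴, so L_B/L_A = (3.7/4.5)² × (8336/3308)⁴ = 0.676 × 40.3 = 27.3.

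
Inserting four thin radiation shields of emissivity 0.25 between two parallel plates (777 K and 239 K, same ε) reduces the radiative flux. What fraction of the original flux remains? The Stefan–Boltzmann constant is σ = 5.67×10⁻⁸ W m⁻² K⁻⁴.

ratio ≈ 0.200

With N identical shields there are N+1 = 5 gaps in series, each with the same radiative resistance, so the flux falls to 1/(N+1) of its unshielded value.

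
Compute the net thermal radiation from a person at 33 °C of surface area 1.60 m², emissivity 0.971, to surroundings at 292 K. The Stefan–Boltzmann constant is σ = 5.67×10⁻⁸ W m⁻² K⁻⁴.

Q ≈ 132 W

Convert: 33 °C = 306 K.
Q = εσA(T⁴ − T_s⁴). T⁴ − T_s⁴ = (306)⁴ − (292)⁴ = 8.77×10^9 − 7.27×10^9 = 1.50×10^9 K⁴.
Q = 0.971 × 5.67×10⁻⁸ × 1.60 × 1.50×10^9 = 132 W.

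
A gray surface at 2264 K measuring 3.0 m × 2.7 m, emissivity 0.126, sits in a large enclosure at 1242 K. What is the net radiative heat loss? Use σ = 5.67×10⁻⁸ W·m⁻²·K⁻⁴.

A = 3.0 × 2.7 = 8.10 m².
Q = εσA(T⁴ − T_s⁴). T⁴ − T_s⁴ = (2264)⁴ − (1242)⁴ = 2.63×10^13 − 2.38×10^12 = 2.39×10^13 K⁴.
Q = 0.126 × 5.67×10⁻⁸ × 8.10 × 2.39×10^13 = 1.38×10^6 W.

Q ≈ 1.38×10^6 W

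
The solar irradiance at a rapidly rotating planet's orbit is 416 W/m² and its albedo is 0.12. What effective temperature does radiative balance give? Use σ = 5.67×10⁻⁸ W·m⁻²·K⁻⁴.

T ≈ 200 K

Power absorbed = (1−a)S·πR²; power emitted = 4πR²σT⁴. Equating and cancelling πR²:
T = ((1−a)S / 4σ)^(1/4) = (366 / (4 × 5.67×10⁻⁸))^(1/4) = (1.61×10^9)^(1/4).
T = 200 K.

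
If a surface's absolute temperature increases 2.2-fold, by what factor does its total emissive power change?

factor ≈ 23.4

P ∝ T⁴, so the power scales as (2.2)⁴ = 23.4.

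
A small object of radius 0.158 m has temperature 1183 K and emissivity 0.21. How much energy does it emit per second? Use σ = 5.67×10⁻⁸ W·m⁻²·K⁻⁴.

P ≈ 7320 W

A = 4πr² = 4π × (0.158)² = 0.314 m².
Stefan–Boltzmann: P = εσAT⁴ = 0.21 × 5.67×10⁻⁸ × 0.314 × (1183)⁴ = 0.21 × 5.67×10⁻⁸ × 0.314 × 1.96×10^12.
P = 7320 W.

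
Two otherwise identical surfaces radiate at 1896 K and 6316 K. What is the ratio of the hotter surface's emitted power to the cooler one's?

P ∝ T⁴, so the ratio is (6316/1896)⁴ = (3.331)⁴ = 123.

ratio ≈ 123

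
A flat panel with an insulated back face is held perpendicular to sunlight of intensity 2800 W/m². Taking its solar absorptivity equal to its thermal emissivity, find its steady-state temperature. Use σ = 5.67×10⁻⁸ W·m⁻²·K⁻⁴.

T ≈ 471 K

Absorbed flux αS = emitted flux εσT⁴ (one radiating face); with α = ε, T = (S/σ)^(1/4).
T = (2800 / 5.67×10⁻⁸)^(1/4) = (4.94×10^10)^(1/4).
T = 471 K.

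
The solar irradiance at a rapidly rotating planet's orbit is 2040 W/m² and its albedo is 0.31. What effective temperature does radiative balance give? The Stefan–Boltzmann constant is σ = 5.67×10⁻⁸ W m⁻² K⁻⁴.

Power absorbed = (1−a)S·πR²; power emitted = 4πR²σT⁴. Equating and cancelling πR²:
T = ((1−a)S / 4σ)^(1/4) = (1410 / (4 × 5.67×10⁻⁸))^(1/4) = (6.21×10^9)^(1/4).
T = 281 K.

T ≈ 281 K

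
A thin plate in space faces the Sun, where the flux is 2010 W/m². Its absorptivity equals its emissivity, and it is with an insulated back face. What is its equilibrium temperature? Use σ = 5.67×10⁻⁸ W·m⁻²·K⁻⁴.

Absorbed flux αS = emitted flux εσT⁴ (one radiating face); with α = ε, T = (S/σ)^(1/4).
T = (2010 / 5.67×10⁻⁸)^(1/4) = (3.54×10^10)^(1/4).
T = 434 K.

T ≈ 434 K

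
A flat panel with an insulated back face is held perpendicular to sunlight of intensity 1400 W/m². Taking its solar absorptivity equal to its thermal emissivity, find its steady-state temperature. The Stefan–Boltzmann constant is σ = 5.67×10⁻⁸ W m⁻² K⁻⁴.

T ≈ 396 K

Absorbed flux αS = emitted flux εσT⁴ (one radiating face); with α = ε, T = (S/σ)^(1/4).
T = (1400 / 5.67×10⁻⁸)^(1/4) = (2.47×10^10)^(1/4).
T = 396 K.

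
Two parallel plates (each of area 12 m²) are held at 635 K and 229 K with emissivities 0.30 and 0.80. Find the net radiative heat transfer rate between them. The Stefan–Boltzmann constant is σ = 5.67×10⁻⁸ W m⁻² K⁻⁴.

Q ≈ 30400 W

For two large parallel gray plates, q = σ(T₁⁴ − T₂⁴) / (1/ε₁ + 1/ε₂ − 1).
1/ε₁ + 1/ε₂ − 1 = 1/0.30 + 1/0.80 − 1 = 3.583.
T₁⁴ − T₂⁴ = 1.63×10^11 − 2.75×10^9 = 1.60×10^11 K⁴.
q = 5.67×10⁻⁸ × 1.60×10^11 / 3.583 = 2530 W/m².
Q = q·A = 2530 × 12 = 30400 W.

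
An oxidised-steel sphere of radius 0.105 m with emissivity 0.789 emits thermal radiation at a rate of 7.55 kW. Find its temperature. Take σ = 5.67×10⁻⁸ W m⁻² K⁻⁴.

T ≈ 1050 K

A = 4πr² = 4π × (0.105)² = 0.139 m².
From P = εσAT⁴, T = (P / εσA)^(1/4) = (7550 / (0.789 × 5.67×10⁻⁸ × 0.139))^(1/4).
T = (1.22×10^12)^(1/4) = 1050 K.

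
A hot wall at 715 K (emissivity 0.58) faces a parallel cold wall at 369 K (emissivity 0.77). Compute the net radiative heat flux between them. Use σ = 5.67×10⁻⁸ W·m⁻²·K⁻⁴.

q ≈ 6810 W/m²

For two large parallel gray plates, q = σ(T₁⁴ − T₂⁴) / (1/ε₁ + 1/ε₂ − 1).
1/ε₁ + 1/ε₂ − 1 = 1/0.58 + 1/0.77 − 1 = 2.023.
T₁⁴ − T₂⁴ = 2.61×10^11 − 1.85×10^10 = 2.43×10^11 K⁴.
q = 5.67×10⁻⁸ × 2.43×10^11 / 2.023 = 6810 W/m².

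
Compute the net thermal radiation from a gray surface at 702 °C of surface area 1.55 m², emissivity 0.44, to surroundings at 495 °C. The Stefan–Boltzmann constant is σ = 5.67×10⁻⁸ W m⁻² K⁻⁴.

Q ≈ 21500 W

Convert: 702 °C = 975 K; 495 °C = 768 K.
Q = εσA(T⁴ − T_s⁴). T⁴ − T_s⁴ = (975)⁴ − (768)⁴ = 9.04×10^11 − 3.48×10^11 = 5.56×10^11 K⁴.
Q = 0.44 × 5.67×10⁻⁸ × 1.55 × 5.56×10^11 = 21500 W.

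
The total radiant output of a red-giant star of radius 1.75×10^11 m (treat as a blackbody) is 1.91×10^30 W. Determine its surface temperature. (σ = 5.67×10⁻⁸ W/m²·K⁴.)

A = 4πr² = 4π × (1.75×10^11)² = 3.85×10^23 m².
From P = σAT⁴, T = (P / σA)^(1/4) = (1.91×10^30 / (5.67×10⁻⁸ × 3.85×10^23))^(1/4).
T = (8.75×10^13)^(1/4) = 3060 K.

T ≈ 3060 K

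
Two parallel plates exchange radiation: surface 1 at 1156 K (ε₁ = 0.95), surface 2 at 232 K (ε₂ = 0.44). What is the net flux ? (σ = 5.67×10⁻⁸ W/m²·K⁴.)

q ≈ 43500 W/m²

For two large parallel gray plates, q = σ(T₁⁴ − T₂⁴) / (1/ε₁ + 1/ε₂ − 1).
1/ε₁ + 1/ε₂ − 1 = 1/0.95 + 1/0.44 − 1 = 2.325.
T₁⁴ − T₂⁴ = 1.79×10^12 − 2.90×10^9 = 1.78×10^12 K⁴.
q = 5.67×10⁻⁸ × 1.78×10^12 / 2.325 = 43500 W/m².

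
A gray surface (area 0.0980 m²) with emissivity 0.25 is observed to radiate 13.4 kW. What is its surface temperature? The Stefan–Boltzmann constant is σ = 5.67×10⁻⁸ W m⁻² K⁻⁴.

From P = εσAT⁴, T = (P / εσA)^(1/4) = (13400 / (0.25 × 5.67×10⁻⁸ × 0.0980))^(1/4).
T = (9.65×10^12)^(1/4) = 1760 K.

T ≈ 1760 K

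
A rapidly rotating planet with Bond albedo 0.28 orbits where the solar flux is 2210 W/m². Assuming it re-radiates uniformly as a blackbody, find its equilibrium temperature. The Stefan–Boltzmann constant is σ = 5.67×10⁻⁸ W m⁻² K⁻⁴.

T ≈ 289 K

Power absorbed = (1−a)S·πR²; power emitted = 4πR²σT⁴. Equating and cancelling πR²:
T = ((1−a)S / 4σ)^(1/4) = (1590 / (4 × 5.67×10⁻⁸))^(1/4) = (7.02×10^9)^(1/4).
T = 289 K.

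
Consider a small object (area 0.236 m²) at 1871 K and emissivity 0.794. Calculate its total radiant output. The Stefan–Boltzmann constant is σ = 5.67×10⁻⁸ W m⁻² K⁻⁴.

Stefan–Boltzmann: P = εσAT⁴ = 0.794 × 5.67×10⁻⁸ × 0.236 × (1871)⁴ = 0.794 × 5.67×10⁻⁸ × 0.236 × 1.23×10^13.
P = 1.30×10^5 W.

P ≈ 1.30×10^5 W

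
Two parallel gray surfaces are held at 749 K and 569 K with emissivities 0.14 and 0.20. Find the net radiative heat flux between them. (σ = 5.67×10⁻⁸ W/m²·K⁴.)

For two large parallel gray plates, q = σ(T₁⁴ − T₂⁴) / (1/ε₁ + 1/ε₂ − 1).
1/ε₁ + 1/ε₂ − 1 = 1/0.14 + 1/0.20 − 1 = 11.14.
T₁⁴ − T₂⁴ = 3.15×10^11 − 1.05×10^11 = 2.10×10^11 K⁴.
q = 5.67×10⁻⁸ × 2.10×10^11 / 11.14 = 1070 W/m².

q ≈ 1070 W/m²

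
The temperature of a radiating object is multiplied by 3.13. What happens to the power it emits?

P ∝ T⁴, so the power scales as (3.13)⁴ = 96.0.

factor ≈ 96.0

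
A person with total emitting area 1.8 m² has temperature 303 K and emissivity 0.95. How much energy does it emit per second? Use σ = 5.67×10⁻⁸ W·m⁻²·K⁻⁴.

P ≈ 817 W

Stefan–Boltzmann: P = εσAT⁴ = 0.95 × 5.67×10⁻⁸ × 1.80 × (303)⁴ = 0.95 × 5.67×10⁻⁸ × 1.80 × 8.43×10^9.
P = 817 W.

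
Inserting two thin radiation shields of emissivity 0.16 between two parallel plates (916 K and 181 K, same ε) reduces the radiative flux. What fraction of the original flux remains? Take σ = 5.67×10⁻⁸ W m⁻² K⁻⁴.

With N identical shields there are N+1 = 3 gaps in series, each with the same radiative resistance, so the flux falls to 1/(N+1) of its unshielded value.

ratio ≈ 0.333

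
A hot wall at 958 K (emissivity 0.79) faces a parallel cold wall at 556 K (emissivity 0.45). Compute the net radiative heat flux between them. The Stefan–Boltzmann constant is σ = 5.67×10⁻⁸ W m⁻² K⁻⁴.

For two large parallel gray plates, q = σ(T₁⁴ − T₂⁴) / (1/ε₁ + 1/ε₂ − 1).
1/ε₁ + 1/ε₂ − 1 = 1/0.79 + 1/0.45 − 1 = 2.488.
T₁⁴ − T₂⁴ = 8.42×10^11 − 9.56×10^10 = 7.47×10^11 K⁴.
q = 5.67×10⁻⁸ × 7.47×10^11 / 2.488 = 17000 W/m².

q ≈ 17000 W/m²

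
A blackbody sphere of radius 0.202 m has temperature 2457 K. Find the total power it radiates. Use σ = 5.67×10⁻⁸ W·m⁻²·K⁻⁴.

A = 4πr² = 4π × (0.202)² = 0.513 m².
P = σAT⁴ = 5.67×10⁻⁸ × 0.513 × (2457)⁴ = 5.67×10⁻⁸ × 0.513 × 3.64×10^13.
P = 1.06×10^6 W.

P ≈ 1.06×10^6 W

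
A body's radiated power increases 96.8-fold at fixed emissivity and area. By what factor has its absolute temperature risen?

P ∝ T⁴ ⇒ T ∝ P^(1/4), so T scales by (96.8)^(1/4) = 3.14.

factor ≈ 3.14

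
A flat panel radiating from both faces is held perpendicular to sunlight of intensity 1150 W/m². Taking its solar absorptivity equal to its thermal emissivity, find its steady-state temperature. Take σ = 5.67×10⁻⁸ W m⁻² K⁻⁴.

Absorbed flux αS = emitted flux 2εσT⁴ per unit area; with α = ε this gives T = (S/2σ)^(1/4).
T = (1150 / (2 × 5.67×10⁻⁸))^(1/4) = (1.01×10^10)^(1/4).
T = 317 K.

T ≈ 317 K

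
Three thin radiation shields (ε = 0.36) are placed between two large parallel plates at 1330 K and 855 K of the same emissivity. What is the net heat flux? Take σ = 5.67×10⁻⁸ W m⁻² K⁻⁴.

q ≈ 8070 W/m²

Each of the 4 gaps contributes resistance (2/ε − 1) = 2/0.36 − 1 = 4.556; total = 18.22.
q = σ(T₁⁴ − T₂⁴) / 18.22 = 5.67×10⁻⁸ × 2.59×10^12 / 18.22 = 8070 W/m².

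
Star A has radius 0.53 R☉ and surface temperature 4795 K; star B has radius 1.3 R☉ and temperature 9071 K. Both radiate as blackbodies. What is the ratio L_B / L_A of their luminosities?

L = 4πR²σT⁴ ∝ R²T⁴, so L_B/L_A = (1.3/0.53)² × (9071/4795)⁴ = 6.02 × 12.8 = 77.1.

L_B/L_A ≈ 77.1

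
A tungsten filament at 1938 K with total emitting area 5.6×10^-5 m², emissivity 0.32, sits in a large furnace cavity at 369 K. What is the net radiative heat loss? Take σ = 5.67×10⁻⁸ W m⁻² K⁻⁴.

Q ≈ 14.3 W

Q = εσA(T⁴ − T_s⁴). T⁴ − T_s⁴ = (1938)⁴ − (369)⁴ = 1.41×10^13 − 1.85×10^10 = 1.41×10^13 K⁴.
Q = 0.32 × 5.67×10⁻⁸ × 5.60×10^-5 × 1.41×10^13 = 14.3 W.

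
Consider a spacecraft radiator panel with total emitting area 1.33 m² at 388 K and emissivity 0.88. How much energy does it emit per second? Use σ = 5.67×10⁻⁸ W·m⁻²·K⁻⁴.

P = εσAT⁴ = 0.88 × 5.67×10⁻⁸ × 1.33 × (388)⁴ = 0.88 × 5.67×10⁻⁸ × 1.33 × 2.27×10^10.
P = 1500 W.

P ≈ 1500 W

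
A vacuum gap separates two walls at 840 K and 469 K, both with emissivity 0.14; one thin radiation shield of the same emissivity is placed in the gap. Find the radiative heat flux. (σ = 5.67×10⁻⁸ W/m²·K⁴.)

Each of the 2 gaps contributes resistance (2/ε − 1) = 2/0.14 − 1 = 13.29; total = 26.57.
q = σ(T₁⁴ − T₂⁴) / 26.57 = 5.67×10⁻⁸ × 4.49×10^11 / 26.57 = 959 W/m².

q ≈ 959 W/m²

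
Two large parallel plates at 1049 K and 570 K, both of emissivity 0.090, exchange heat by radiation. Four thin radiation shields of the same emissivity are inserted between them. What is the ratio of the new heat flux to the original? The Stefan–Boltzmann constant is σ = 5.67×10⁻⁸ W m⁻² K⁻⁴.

With N identical shields there are N+1 = 5 gaps in series, each with the same radiative resistance, so the flux falls to 1/(N+1) of its unshielded value.

ratio ≈ 0.200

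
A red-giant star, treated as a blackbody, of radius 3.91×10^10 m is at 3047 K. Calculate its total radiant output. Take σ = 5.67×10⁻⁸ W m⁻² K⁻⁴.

A = 4πr² = 4π × (3.91×10^10)² = 1.92×10^22 m².
P = σAT⁴ = 5.67×10⁻⁸ × 1.92×10^22 × (3047)⁴ = 5.67×10⁻⁸ × 1.92×10^22 × 8.62×10^13.
P = 9.39×10^28 W.

P ≈ 9.39×10^28 W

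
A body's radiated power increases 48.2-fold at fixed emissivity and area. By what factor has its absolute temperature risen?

P ∝ T⁴ ⇒ T ∝ P^(1/4), so T scales by (48.2)^(1/4) = 2.63.

factor ≈ 2.63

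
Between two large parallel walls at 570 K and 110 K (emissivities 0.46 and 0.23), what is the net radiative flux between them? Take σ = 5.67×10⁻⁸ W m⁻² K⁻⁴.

q ≈ 1080 W/m²

For two large parallel gray plates, q = σ(T₁⁴ − T₂⁴) / (1/ε₁ + 1/ε₂ − 1).
1/ε₁ + 1/ε₂ − 1 = 1/0.46 + 1/0.23 − 1 = 5.522.
T₁⁴ − T₂⁴ = 1.06×10^11 − 1.46×10^8 = 1.05×10^11 K⁴.
q = 5.67×10⁻⁸ × 1.05×10^11 / 5.522 = 1080 W/m².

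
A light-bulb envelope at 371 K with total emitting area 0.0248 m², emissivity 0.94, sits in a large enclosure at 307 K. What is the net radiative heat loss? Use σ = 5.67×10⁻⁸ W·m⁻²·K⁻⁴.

Q = εσA(T⁴ − T_s⁴). T⁴ − T_s⁴ = (371)⁴ − (307)⁴ = 1.89×10^10 − 8.88×10^9 = 1.01×10^10 K⁴.
Q = 0.94 × 5.67×10⁻⁸ × 0.0248 × 1.01×10^10 = 13.3 W.

Q ≈ 13.3 W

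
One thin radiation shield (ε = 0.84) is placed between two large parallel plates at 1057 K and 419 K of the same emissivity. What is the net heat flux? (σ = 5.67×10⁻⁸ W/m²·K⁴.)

Each of the 2 gaps contributes resistance (2/ε − 1) = 2/0.84 − 1 = 1.381; total = 2.762.
q = σ(T₁⁴ − T₂⁴) / 2.762 = 5.67×10⁻⁸ × 1.22×10^12 / 2.762 = 25000 W/m².

q ≈ 25000 W/m²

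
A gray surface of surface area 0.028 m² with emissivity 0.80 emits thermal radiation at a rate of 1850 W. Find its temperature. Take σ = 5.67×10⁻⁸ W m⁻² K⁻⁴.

T ≈ 1100 K

From P = εσAT⁴, T = (P / εσA)^(1/4) = (1850 / (0.80 × 5.67×10⁻⁸ × 0.0280))^(1/4).
T = (1.46×10^12)^(1/4) = 1100 K.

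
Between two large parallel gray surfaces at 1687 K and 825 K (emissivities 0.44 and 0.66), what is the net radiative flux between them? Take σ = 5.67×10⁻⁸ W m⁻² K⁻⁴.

q ≈ 1.55×10^5 W/m²

For two large parallel gray plates, q = σ(T₁⁴ − T₂⁴) / (1/ε₁ + 1/ε₂ − 1).
1/ε₁ + 1/ε₂ − 1 = 1/0.44 + 1/0.66 − 1 = 2.788.
T₁⁴ − T₂⁴ = 8.10×10^12 − 4.63×10^11 = 7.64×10^12 K⁴.
q = 5.67×10⁻⁸ × 7.64×10^12 / 2.788 = 1.55×10^5 W/m².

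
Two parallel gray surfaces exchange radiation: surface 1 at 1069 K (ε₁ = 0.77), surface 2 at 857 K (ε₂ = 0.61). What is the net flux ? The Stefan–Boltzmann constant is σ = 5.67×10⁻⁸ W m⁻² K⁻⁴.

For two large parallel gray plates, q = σ(T₁⁴ − T₂⁴) / (1/ε₁ + 1/ε₂ − 1).
1/ε₁ + 1/ε₂ − 1 = 1/0.77 + 1/0.61 − 1 = 1.938.
T₁⁴ − T₂⁴ = 1.31×10^12 − 5.39×10^11 = 7.66×10^11 K⁴.
q = 5.67×10⁻⁸ × 7.66×10^11 / 1.938 = 22400 W/m².

q ≈ 22400 W/m²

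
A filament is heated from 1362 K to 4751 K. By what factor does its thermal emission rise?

P ∝ T⁴, so the ratio is (4751/1362)⁴ = (3.488)⁴ = 148.

ratio ≈ 148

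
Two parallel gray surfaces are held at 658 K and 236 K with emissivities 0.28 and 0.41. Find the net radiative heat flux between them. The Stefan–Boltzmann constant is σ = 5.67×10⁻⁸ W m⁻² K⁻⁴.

For two large parallel gray plates, q = σ(T₁⁴ − T₂⁴) / (1/ε₁ + 1/ε₂ − 1).
1/ε₁ + 1/ε₂ − 1 = 1/0.28 + 1/0.41 − 1 = 5.010.
T₁⁴ − T₂⁴ = 1.87×10^11 − 3.10×10^9 = 1.84×10^11 K⁴.
q = 5.67×10⁻⁸ × 1.84×10^11 / 5.010 = 2090 W/m².

q ≈ 2090 W/m²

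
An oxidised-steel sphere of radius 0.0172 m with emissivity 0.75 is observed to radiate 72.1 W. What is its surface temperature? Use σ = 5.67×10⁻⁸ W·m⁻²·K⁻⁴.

A = 4πr² = 4π × (0.0172)² = 3.72×10^-3 m².
From P = εσAT⁴, T = (P / εσA)^(1/4) = (72.1 / (0.75 × 5.67×10⁻⁸ × 3.72×10^-3))^(1/4).
T = (4.56×10^11)^(1/4) = 822 K.

T ≈ 822 K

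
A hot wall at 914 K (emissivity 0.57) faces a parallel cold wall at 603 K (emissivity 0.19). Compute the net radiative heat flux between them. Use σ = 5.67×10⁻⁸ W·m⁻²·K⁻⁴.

q ≈ 5330 W/m²

For two large parallel gray plates, q = σ(T₁⁴ − T₂⁴) / (1/ε₁ + 1/ε₂ − 1).
1/ε₁ + 1/ε₂ − 1 = 1/0.57 + 1/0.19 − 1 = 6.018.
T₁⁴ − T₂⁴ = 6.98×10^11 − 1.32×10^11 = 5.66×10^11 K⁴.
q = 5.67×10⁻⁸ × 5.66×10^11 / 6.018 = 5330 W/m².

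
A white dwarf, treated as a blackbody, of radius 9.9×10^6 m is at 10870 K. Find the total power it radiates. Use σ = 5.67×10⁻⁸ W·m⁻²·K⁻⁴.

P ≈ 9.75×10^23 W

A = 4πr² = 4π × (9.9×10^6)² = 1.23×10^15 m².
P = σAT⁴ = 5.67×10⁻⁸ × 1.23×10^15 × (10870)⁴ = 5.67×10⁻⁸ × 1.23×10^15 × 1.40×10^16.
P = 9.75×10^23 W.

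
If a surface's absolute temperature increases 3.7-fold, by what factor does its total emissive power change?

P ∝ T⁴, so the power scales as (3.7)⁴ = 187.

factor ≈ 187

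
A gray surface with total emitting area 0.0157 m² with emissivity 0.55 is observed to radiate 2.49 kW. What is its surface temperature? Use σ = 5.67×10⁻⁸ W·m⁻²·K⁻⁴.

From P = εσAT⁴, T = (P / εσA)^(1/4) = (2490 / (0.55 × 5.67×10⁻⁸ × 0.0157))^(1/4).
T = (5.09×10^12)^(1/4) = 1500 K.

T ≈ 1500 K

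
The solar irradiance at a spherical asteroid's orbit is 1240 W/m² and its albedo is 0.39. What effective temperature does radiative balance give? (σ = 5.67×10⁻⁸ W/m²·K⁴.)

Power absorbed = (1−a)S·πR²; power emitted = 4πR²σT⁴. Equating and cancelling πR²:
T = ((1−a)S / 4σ)^(1/4) = (756 / (4 × 5.67×10⁻⁸))^(1/4) = (3.34×10^9)^(1/4).
T = 240 K.

T ≈ 240 K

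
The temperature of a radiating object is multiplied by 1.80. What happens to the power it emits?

P ∝ T⁴, so the power scales as (1.80)⁴ = 10.5.

factor ≈ 10.5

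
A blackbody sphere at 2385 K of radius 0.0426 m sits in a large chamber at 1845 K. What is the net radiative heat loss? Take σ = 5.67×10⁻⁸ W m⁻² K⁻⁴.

A = 4πr² = 4π × (0.0426)² = 0.0228 m².
Q = σA(T⁴ − T_s⁴). T⁴ − T_s⁴ = (2385)⁴ − (1845)⁴ = 3.24×10^13 − 1.16×10^13 = 2.08×10^13 K⁴.
Q = 5.67×10⁻⁸ × 0.0228 × 2.08×10^13 = 26900 W.

Q ≈ 26900 W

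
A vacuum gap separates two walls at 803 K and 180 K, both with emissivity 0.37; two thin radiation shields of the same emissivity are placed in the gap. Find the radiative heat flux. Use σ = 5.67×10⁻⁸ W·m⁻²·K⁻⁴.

q ≈ 1780 W/m²

Each of the 3 gaps contributes resistance (2/ε − 1) = 2/0.37 − 1 = 4.405; total = 13.22.
q = σ(T₁⁴ − T₂⁴) / 13.22 = 5.67×10⁻⁸ × 4.15×10^11 / 13.22 = 1780 W/m².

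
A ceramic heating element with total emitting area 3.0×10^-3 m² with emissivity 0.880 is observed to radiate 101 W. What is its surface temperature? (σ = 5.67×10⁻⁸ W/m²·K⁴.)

From P = εσAT⁴, T = (P / εσA)^(1/4) = (101 / (0.880 × 5.67×10⁻⁸ × 3.00×10^-3))^(1/4).
T = (6.75×10^11)^(1/4) = 906 K.

T ≈ 906 K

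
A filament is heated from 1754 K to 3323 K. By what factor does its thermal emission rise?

ratio ≈ 12.9

P ∝ T⁴, so the ratio is (3323/1754)⁴ = (1.895)⁴ = 12.9.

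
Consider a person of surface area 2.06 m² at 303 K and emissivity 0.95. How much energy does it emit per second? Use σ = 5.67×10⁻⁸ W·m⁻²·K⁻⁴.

P ≈ 935 W

Stefan–Boltzmann: P = εσAT⁴ = 0.95 × 5.67×10⁻⁸ × 2.06 × (303)⁴ = 0.95 × 5.67×10⁻⁸ × 2.06 × 8.43×10^9.
P = 935 W.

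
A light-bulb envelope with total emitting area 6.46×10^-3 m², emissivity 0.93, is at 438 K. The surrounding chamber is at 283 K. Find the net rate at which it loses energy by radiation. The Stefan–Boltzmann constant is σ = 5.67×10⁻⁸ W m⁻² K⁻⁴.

Q ≈ 10.4 W

Q = εσA(T⁴ − T_s⁴). T⁴ − T_s⁴ = (438)⁴ − (283)⁴ = 3.68×10^10 − 6.41×10^9 = 3.04×10^10 K⁴.
Q = 0.93 × 5.67×10⁻⁸ × 6.46×10^-3 × 3.04×10^10 = 10.4 W.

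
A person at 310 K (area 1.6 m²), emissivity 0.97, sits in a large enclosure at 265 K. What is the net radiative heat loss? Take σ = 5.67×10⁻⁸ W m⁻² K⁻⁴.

Q = εσA(T⁴ − T_s⁴). T⁴ − T_s⁴ = (310)⁴ − (265)⁴ = 9.24×10^9 − 4.93×10^9 = 4.30×10^9 K⁴.
Q = 0.97 × 5.67×10⁻⁸ × 1.60 × 4.30×10^9 = 379 W.

Q ≈ 379 W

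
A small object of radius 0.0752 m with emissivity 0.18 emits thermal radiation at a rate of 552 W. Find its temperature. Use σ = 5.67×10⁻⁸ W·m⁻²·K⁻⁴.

A = 4πr² = 4π × (0.0752)² = 0.0711 m².
From P = εσAT⁴, T = (P / εσA)^(1/4) = (552 / (0.18 × 5.67×10⁻⁸ × 0.0711))^(1/4).
T = (7.61×10^11)^(1/4) = 934 K.

T ≈ 934 K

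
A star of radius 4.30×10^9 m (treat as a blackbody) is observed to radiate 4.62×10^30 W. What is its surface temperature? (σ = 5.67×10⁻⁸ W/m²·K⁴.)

T ≈ 24300 K

A = 4πr² = 4π × (4.30×10^9)² = 2.32×10^20 m².
From P = σAT⁴, T = (P / σA)^(1/4) = (4.62×10^30 / (5.67×10⁻⁸ × 2.32×10^20))^(1/4).
T = (3.51×10^17)^(1/4) = 24300 K.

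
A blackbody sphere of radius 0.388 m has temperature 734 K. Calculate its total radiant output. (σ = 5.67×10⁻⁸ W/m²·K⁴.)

A = 4πr² = 4π × (0.388)² = 1.89 m².
P = σAT⁴ = 5.67×10⁻⁸ × 1.89 × (734)⁴ = 5.67×10⁻⁸ × 1.89 × 2.90×10^11.
P = 31100 W.

P ≈ 31100 W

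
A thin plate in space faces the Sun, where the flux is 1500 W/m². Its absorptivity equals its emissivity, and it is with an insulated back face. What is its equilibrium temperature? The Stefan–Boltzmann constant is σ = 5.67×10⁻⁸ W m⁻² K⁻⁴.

Absorbed flux αS = emitted flux εσT⁴ (one radiating face); with α = ε, T = (S/σ)^(1/4).
T = (1500 / 5.67×10⁻⁸)^(1/4) = (2.65×10^10)^(1/4).
T = 403 K.

T ≈ 403 K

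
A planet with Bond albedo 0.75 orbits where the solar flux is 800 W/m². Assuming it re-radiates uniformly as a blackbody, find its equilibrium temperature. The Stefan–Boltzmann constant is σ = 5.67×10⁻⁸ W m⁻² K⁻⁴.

T ≈ 172 K

Power absorbed = (1−a)S·πR²; power emitted = 4πR²σT⁴. Equating and cancelling πR²:
T = ((1−a)S / 4σ)^(1/4) = (200 / (4 × 5.67×10⁻⁸))^(1/4) = (8.82×10^8)^(1/4).
T = 172 K.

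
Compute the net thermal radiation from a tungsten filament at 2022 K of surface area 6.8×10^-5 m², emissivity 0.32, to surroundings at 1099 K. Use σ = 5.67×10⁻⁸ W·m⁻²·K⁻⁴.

Q = εσA(T⁴ − T_s⁴). T⁴ − T_s⁴ = (2022)⁴ − (1099)⁴ = 1.67×10^13 − 1.46×10^12 = 1.53×10^13 K⁴.
Q = 0.32 × 5.67×10⁻⁸ × 6.80×10^-5 × 1.53×10^13 = 18.8 W.

Q ≈ 18.8 W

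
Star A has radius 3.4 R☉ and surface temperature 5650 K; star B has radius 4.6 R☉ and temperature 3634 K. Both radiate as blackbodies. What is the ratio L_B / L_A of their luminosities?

L_B/L_A ≈ 0.313

L = 4πR²σT⁴ ∝ R²T⁴, so L_B/L_A = (4.6/3.4)² × (3634/5650)⁴ = 1.83 × 0.171 = 0.313.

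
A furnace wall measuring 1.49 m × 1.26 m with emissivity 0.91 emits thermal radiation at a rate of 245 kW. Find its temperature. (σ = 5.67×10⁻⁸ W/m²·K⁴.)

A = 1.49 × 1.26 = 1.88 m².
From P = εσAT⁴, T = (P / εσA)^(1/4) = (2.45×10^5 / (0.91 × 5.67×10⁻⁸ × 1.88))^(1/4).
T = (2.53×10^12)^(1/4) = 1260 K.

T ≈ 1260 K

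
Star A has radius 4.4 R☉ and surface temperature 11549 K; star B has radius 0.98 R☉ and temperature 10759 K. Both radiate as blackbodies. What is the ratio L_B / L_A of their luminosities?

L_B/L_A ≈ 0.0374

L = 4πR²σT⁴ ∝ R²T⁴, so L_B/L_A = (0.98/4.4)² × (10759/11549)⁴ = 0.0496 × 0.753 = 0.0374.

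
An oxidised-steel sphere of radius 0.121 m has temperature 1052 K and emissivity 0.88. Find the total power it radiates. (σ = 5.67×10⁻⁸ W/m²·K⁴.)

A = 4πr² = 4π × (0.121)² = 0.184 m².
P = εσAT⁴ = 0.88 × 5.67×10⁻⁸ × 0.184 × (1052)⁴ = 0.88 × 5.67×10⁻⁸ × 0.184 × 1.22×10^12.
P = 11200 W.

P ≈ 11200 W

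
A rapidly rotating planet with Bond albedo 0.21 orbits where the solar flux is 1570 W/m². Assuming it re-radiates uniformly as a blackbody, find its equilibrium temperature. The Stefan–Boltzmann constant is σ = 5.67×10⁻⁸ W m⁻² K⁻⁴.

Power absorbed = (1−a)S·πR²; power emitted = 4πR²σT⁴. Equating and cancelling πR²:
T = ((1−a)S / 4σ)^(1/4) = (1240 / (4 × 5.67×10⁻⁸))^(1/4) = (5.47×10^9)^(1/4).
T = 272 K.

T ≈ 272 K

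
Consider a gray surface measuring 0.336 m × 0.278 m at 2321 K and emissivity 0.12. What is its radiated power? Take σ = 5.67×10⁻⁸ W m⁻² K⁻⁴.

P ≈ 18400 W

A = 0.336 × 0.278 = 0.0934 m².
P = εσAT⁴ = 0.12 × 5.67×10⁻⁸ × 0.0934 × (2321)⁴ = 0.12 × 5.67×10⁻⁸ × 0.0934 × 2.90×10^13.
P = 18400 W.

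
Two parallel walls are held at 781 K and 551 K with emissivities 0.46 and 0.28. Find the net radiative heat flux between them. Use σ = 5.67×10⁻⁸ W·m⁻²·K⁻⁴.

q ≈ 3340 W/m²

For two large parallel gray plates, q = σ(T₁⁴ − T₂⁴) / (1/ε₁ + 1/ε₂ − 1).
1/ε₁ + 1/ε₂ − 1 = 1/0.46 + 1/0.28 − 1 = 4.745.
T₁⁴ − T₂⁴ = 3.72×10^11 − 9.22×10^10 = 2.80×10^11 K⁴.
q = 5.67×10⁻⁸ × 2.80×10^11 / 4.745 = 3340 W/m².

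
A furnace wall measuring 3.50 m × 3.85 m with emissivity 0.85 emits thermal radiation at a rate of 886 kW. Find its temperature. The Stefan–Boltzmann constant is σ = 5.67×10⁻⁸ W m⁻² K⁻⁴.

A = 3.50 × 3.85 = 13.5 m².
From P = εσAT⁴, T = (P / εσA)^(1/4) = (8.86×10^5 / (0.85 × 5.67×10⁻⁸ × 13.5))^(1/4).
T = (1.36×10^12)^(1/4) = 1080 K.

T ≈ 1080 K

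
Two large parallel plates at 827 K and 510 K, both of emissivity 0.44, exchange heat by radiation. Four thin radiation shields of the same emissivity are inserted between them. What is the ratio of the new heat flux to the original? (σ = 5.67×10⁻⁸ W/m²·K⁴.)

ratio ≈ 0.200

With N identical shields there are N+1 = 5 gaps in series, each with the same radiative resistance, so the flux falls to 1/(N+1) of its unshielded value.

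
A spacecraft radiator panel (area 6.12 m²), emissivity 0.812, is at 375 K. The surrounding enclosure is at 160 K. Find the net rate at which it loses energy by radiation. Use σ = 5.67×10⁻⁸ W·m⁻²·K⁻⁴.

Q = εσA(T⁴ − T_s⁴). T⁴ − T_s⁴ = (375)⁴ − (160)⁴ = 1.98×10^10 − 6.55×10^8 = 1.91×10^10 K⁴.
Q = 0.812 × 5.67×10⁻⁸ × 6.12 × 1.91×10^10 = 5390 W.

Q ≈ 5390 W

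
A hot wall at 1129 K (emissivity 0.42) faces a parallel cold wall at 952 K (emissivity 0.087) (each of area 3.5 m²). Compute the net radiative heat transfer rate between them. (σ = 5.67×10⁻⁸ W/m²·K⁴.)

For two large parallel gray plates, q = σ(T₁⁴ − T₂⁴) / (1/ε₁ + 1/ε₂ − 1).
1/ε₁ + 1/ε₂ − 1 = 1/0.42 + 1/0.087 − 1 = 12.88.
T₁⁴ − T₂⁴ = 1.62×10^12 − 8.21×10^11 = 8.03×10^11 K⁴.
q = 5.67×10⁻⁸ × 8.03×10^11 / 12.88 = 3540 W/m².
Q = q·A = 3540 × 3.5 = 12400 W.

Q ≈ 12400 W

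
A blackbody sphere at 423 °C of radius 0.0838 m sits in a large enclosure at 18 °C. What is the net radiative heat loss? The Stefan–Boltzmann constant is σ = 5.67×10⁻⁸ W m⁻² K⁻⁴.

Q ≈ 1140 W

A = 4πr² = 4π × (0.0838)² = 0.0882 m².
Convert: 423 °C = 696 K; 18 °C = 291 K.
Q = σA(T⁴ − T_s⁴). T⁴ − T_s⁴ = (696)⁴ − (291)⁴ = 2.35×10^11 − 7.17×10^9 = 2.27×10^11 K⁴.
Q = 5.67×10⁻⁸ × 0.0882 × 2.27×10^11 = 1140 W.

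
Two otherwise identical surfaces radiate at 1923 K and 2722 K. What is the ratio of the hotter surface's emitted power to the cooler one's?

P ∝ T⁴, so the ratio is (2722/1923)⁴ = (1.415)⁴ = 4.01.

ratio ≈ 4.01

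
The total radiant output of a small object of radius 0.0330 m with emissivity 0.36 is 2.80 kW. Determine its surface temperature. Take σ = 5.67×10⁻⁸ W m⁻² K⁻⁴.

A = 4πr² = 4π × (0.0330)² = 0.0137 m².
From P = εσAT⁴, T = (P / εσA)^(1/4) = (2800 / (0.36 × 5.67×10⁻⁸ × 0.0137))^(1/4).
T = (1.00×10^13)^(1/4) = 1780 K.

T ≈ 1780 K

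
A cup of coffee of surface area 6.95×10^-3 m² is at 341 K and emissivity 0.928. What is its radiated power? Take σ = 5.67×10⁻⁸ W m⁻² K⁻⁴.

P = εσAT⁴ = 0.928 × 5.67×10⁻⁸ × 6.95×10^-3 × (341)⁴ = 0.928 × 5.67×10⁻⁸ × 6.95×10^-3 × 1.35×10^10.
P = 4.94 W.

P ≈ 4.94 W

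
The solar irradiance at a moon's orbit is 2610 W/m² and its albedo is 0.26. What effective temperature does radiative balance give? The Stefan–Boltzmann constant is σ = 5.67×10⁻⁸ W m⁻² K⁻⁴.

Power absorbed = (1−a)S·πR²; power emitted = 4πR²σT⁴. Equating and cancelling πR²:
T = ((1−a)S / 4σ)^(1/4) = (1930 / (4 × 5.67×10⁻⁸))^(1/4) = (8.52×10^9)^(1/4).
T = 304 K.

T ≈ 304 K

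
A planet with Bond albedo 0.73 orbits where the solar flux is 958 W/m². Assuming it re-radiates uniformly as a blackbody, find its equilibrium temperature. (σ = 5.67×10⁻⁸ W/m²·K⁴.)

Power absorbed = (1−a)S·πR²; power emitted = 4πR²σT⁴. Equating and cancelling πR²:
T = ((1−a)S / 4σ)^(1/4) = (259 / (4 × 5.67×10⁻⁸))^(1/4) = (1.14×10^9)^(1/4).
T = 184 K.

T ≈ 184 K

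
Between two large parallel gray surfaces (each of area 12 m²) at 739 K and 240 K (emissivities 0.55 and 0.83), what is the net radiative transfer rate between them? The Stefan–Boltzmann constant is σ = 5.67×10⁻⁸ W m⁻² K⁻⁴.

Q ≈ 99200 W

For two large parallel gray plates, q = σ(T₁⁴ − T₂⁴) / (1/ε₁ + 1/ε₂ − 1).
1/ε₁ + 1/ε₂ − 1 = 1/0.55 + 1/0.83 − 1 = 2.023.
T₁⁴ − T₂⁴ = 2.98×10^11 − 3.32×10^9 = 2.95×10^11 K⁴.
q = 5.67×10⁻⁸ × 2.95×10^11 / 2.023 = 8270 W/m².
Q = q·A = 8270 × 12 = 99200 W.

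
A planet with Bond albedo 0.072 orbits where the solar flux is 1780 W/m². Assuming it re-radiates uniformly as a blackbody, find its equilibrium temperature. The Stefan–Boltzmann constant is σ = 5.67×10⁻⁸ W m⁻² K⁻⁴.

Power absorbed = (1−a)S·πR²; power emitted = 4πR²σT⁴. Equating and cancelling πR²:
T = ((1−a)S / 4σ)^(1/4) = (1650 / (4 × 5.67×10⁻⁸))^(1/4) = (7.28×10^9)^(1/4).
T = 292 K.

T ≈ 292 K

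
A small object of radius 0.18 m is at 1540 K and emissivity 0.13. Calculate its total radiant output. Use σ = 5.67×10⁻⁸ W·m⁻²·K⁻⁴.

A = 4πr² = 4π × (0.18)² = 0.407 m².
P = εσAT⁴ = 0.13 × 5.67×10⁻⁸ × 0.407 × (1540)⁴ = 0.13 × 5.67×10⁻⁸ × 0.407 × 5.62×10^12.
P = 16900 W.

P ≈ 16900 W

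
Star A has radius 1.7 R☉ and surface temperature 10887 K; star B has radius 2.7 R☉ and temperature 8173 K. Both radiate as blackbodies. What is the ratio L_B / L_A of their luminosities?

L = 4πR²σT⁴ ∝ R²T⁴, so L_B/L_A = (2.7/1.7)² × (8173/10887)⁴ = 2.52 × 0.318 = 0.801.

L_B/L_A ≈ 0.801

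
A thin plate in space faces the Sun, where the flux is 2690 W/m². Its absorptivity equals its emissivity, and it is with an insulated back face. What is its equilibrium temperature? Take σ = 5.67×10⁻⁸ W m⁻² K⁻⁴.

T ≈ 467 K

Absorbed flux αS = emitted flux εσT⁴ (one radiating face); with α = ε, T = (S/σ)^(1/4).
T = (2690 / 5.67×10⁻⁸)^(1/4) = (4.74×10^10)^(1/4).
T = 467 K.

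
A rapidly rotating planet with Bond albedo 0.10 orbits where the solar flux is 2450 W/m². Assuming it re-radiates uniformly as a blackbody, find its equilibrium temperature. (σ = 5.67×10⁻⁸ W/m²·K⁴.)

T ≈ 314 K

Power absorbed = (1−a)S·πR²; power emitted = 4πR²σT⁴. Equating and cancelling πR²:
T = ((1−a)S / 4σ)^(1/4) = (2200 / (4 × 5.67×10⁻⁸))^(1/4) = (9.72×10^9)^(1/4).
T = 314 K.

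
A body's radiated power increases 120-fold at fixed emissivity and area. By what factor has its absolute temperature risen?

factor ≈ 3.31

P ∝ T⁴ ⇒ T ∝ P^(1/4), so T scales by (120)^(1/4) = 3.31.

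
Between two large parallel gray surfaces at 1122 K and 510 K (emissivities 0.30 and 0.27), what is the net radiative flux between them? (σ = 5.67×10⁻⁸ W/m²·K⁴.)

q ≈ 14200 W/m²

For two large parallel gray plates, q = σ(T₁⁴ − T₂⁴) / (1/ε₁ + 1/ε₂ − 1).
1/ε₁ + 1/ε₂ − 1 = 1/0.30 + 1/0.27 − 1 = 6.037.
T₁⁴ − T₂⁴ = 1.58×10^12 − 6.77×10^10 = 1.52×10^12 K⁴.
q = 5.67×10⁻⁸ × 1.52×10^12 / 6.037 = 14200 W/m².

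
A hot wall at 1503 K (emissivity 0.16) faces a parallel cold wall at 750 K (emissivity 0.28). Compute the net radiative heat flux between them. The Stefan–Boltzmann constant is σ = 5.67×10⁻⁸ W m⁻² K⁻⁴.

q ≈ 30800 W/m²

For two large parallel gray plates, q = σ(T₁⁴ − T₂⁴) / (1/ε₁ + 1/ε₂ − 1).
1/ε₁ + 1/ε₂ − 1 = 1/0.16 + 1/0.28 − 1 = 8.821.
T₁⁴ − T₂⁴ = 5.10×10^12 − 3.16×10^11 = 4.79×10^12 K⁴.
q = 5.67×10⁻⁸ × 4.79×10^12 / 8.821 = 30800 W/m².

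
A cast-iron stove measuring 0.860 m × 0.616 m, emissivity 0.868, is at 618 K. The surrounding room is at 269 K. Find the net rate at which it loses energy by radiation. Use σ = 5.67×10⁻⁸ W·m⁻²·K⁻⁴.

A = 0.860 × 0.616 = 0.530 m².
Q = εσA(T⁴ − T_s⁴). T⁴ − T_s⁴ = (618)⁴ − (269)⁴ = 1.46×10^11 − 5.24×10^9 = 1.41×10^11 K⁴.
Q = 0.868 × 5.67×10⁻⁸ × 0.530 × 1.41×10^11 = 3670 W.

Q ≈ 3670 W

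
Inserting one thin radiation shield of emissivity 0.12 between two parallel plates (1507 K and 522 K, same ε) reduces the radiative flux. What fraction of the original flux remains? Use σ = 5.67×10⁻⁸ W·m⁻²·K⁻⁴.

ratio ≈ 0.500

With N identical shields there are N+1 = 2 gaps in series, each with the same radiative resistance, so the flux falls to 1/(N+1) of its unshielded value.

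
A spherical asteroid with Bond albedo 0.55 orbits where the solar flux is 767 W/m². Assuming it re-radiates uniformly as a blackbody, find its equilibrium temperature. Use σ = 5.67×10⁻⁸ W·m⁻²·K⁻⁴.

Power absorbed = (1−a)S·πR²; power emitted = 4πR²σT⁴. Equating and cancelling πR²:
T = ((1−a)S / 4σ)^(1/4) = (345 / (4 × 5.67×10⁻⁸))^(1/4) = (1.52×10^9)^(1/4).
T = 198 K.

T ≈ 198 K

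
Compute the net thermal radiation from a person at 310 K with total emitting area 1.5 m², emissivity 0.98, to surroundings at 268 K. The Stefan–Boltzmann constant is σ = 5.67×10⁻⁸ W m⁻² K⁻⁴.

Q ≈ 340 W

Q = εσA(T⁴ − T_s⁴). T⁴ − T_s⁴ = (310)⁴ − (268)⁴ = 9.24×10^9 − 5.16×10^9 = 4.08×10^9 K⁴.
Q = 0.98 × 5.67×10⁻⁸ × 1.50 × 4.08×10^9 = 340 W.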